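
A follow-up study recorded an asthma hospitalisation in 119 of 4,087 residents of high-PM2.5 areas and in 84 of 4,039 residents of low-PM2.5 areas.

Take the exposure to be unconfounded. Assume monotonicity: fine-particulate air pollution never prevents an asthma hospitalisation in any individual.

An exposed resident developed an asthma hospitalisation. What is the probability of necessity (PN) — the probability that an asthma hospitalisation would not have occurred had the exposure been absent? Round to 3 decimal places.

PN ≈ 0.286

p₁ = P(outcome | exposed) = 119/4087 = 0.029117
p₀ = P(outcome | unexposed) = 84/4039 = 0.020797
Under exogeneity and monotonicity, PN = (p₁ − p₀) / p₁.
PN = (0.029117 − 0.020797) / 0.029117 = 0.0083195 / 0.029117 ≈ 0.2857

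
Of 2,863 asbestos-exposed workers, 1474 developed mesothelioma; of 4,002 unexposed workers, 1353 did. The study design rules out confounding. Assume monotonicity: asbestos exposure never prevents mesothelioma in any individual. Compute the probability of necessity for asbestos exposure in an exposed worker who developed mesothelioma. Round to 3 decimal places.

PN ≈ 0.343

p₁ = P(outcome | exposed) = 1474/2863 = 0.51484
p₀ = P(outcome | unexposed) = 1353/4002 = 0.33808
Under exogeneity and monotonicity, PN = (p₁ − p₀) / p₁.
PN = (0.51484 − 0.33808) / 0.51484 = 0.17676 / 0.51484 ≈ 0.3433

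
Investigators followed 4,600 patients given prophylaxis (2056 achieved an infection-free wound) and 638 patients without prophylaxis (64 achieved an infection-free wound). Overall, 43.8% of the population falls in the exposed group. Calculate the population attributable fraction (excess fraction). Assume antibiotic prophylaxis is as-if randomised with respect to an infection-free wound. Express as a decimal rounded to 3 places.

p₁ = P(outcome | exposed) = 2056/4600 = 0.44696
p₀ = P(outcome | unexposed) = 64/638 = 0.10031
Overall risk P(Y=1) = π·p₁ + (1−π)·p₀ = 0.438×0.44696 + 0.562×0.10031 = 0.25214.
Under exogeneity, PAF = [P(Y=1) − p₀] / P(Y=1).
PAF = (0.25214 − 0.10031) / 0.25214 ≈ 0.6022

PAF ≈ 0.602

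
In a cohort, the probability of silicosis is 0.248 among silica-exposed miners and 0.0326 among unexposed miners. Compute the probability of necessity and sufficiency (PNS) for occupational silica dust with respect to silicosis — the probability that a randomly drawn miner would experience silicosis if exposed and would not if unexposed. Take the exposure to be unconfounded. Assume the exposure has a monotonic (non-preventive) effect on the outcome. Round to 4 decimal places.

Let p₁ = 0.248, p₀ = 0.0326.
Under exogeneity and monotonicity, PNS = p₁ − p₀.
PNS = 0.248 − 0.0326 = 0.2154

PNS ≈ 0.2154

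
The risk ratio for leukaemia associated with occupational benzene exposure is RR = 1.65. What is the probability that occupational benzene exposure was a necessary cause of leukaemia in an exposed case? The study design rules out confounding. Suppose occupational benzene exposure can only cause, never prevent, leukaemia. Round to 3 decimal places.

PN ≈ 0.394

Under exogeneity and monotonicity, PN = (RR − 1) / RR = 1 − 1/RR.
PN = (1.65 − 1) / 1.65 = 0.65 / 1.65 ≈ 0.3939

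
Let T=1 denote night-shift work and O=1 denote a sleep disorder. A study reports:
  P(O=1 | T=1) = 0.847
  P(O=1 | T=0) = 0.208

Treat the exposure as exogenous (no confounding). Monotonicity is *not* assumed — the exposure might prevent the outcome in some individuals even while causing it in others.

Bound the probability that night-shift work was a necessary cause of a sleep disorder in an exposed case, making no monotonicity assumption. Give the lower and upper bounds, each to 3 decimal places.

Let p₁ = 0.847, p₀ = 0.208.
Under exogeneity alone the bounds on PN are max{0,(p₁−p₀)/p₁} ≤ PN ≤ min{1,(1−p₀)/p₁}.
  lower = (p₁ − p₀)/p₁ = 0.639 / 0.847 ≈ 0.7544
  upper = min{1, (1 − p₀)/p₁} = 0.792 / 0.847 ≈ 0.9351

0.754 ≤ PN ≤ 0.935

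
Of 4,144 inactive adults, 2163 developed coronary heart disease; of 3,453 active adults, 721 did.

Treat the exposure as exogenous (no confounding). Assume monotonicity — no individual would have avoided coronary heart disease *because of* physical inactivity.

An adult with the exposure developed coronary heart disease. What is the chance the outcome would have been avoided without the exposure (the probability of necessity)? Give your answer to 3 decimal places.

p₁ = P(outcome | exposed) = 2163/4144 = 0.52196
p₀ = P(outcome | unexposed) = 721/3453 = 0.2088
Under exogeneity and monotonicity, PN = (p₁ − p₀) / p₁.
PN = (0.52196 − 0.2088) / 0.52196 = 0.31316 / 0.52196 ≈ 0.6000

PN ≈ 0.600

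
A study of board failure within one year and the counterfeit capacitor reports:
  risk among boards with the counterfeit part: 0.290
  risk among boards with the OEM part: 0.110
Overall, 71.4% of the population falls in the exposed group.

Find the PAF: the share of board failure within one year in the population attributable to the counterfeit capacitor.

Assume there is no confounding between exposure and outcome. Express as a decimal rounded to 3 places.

PAF ≈ 0.539

Let p₁ = 0.29, p₀ = 0.11.
Overall risk P(Y=1) = π·p₁ + (1−π)·p₀ = 0.714×0.29 + 0.286×0.11 = 0.23852.
Under exogeneity, PAF = [P(Y=1) − p₀] / P(Y=1).
PAF = (0.23852 − 0.11) / 0.23852 ≈ 0.5388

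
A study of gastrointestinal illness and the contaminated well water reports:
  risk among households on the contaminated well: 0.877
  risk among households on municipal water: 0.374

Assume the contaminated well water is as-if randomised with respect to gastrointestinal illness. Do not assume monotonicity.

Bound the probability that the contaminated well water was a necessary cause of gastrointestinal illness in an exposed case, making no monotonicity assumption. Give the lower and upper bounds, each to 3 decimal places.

0.574 ≤ PN ≤ 0.714

Let p₁ = 0.877, p₀ = 0.374.
Under exogeneity alone the bounds on PN are max{0,(p₁−p₀)/p₁} ≤ PN ≤ min{1,(1−p₀)/p₁}.
  lower = (p₁ − p₀)/p₁ = 0.503 / 0.877 ≈ 0.5735
  upper = min{1, (1 − p₀)/p₁} = 0.626 / 0.877 ≈ 0.7138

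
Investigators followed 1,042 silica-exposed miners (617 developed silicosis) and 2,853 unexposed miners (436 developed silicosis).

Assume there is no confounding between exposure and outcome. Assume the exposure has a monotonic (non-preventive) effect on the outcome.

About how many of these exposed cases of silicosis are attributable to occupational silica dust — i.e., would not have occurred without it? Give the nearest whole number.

about 458 cases

p₁ = P(outcome | exposed) = 617/1042 = 0.59213
p₀ = P(outcome | unexposed) = 436/2853 = 0.15282
PN = (p₁ − p₀)/p₁ = (0.59213 − 0.15282) / 0.59213 ≈ 0.74191.
Attributable cases ≈ PN × (exposed cases) = 0.74191 × 617 ≈ 457.76.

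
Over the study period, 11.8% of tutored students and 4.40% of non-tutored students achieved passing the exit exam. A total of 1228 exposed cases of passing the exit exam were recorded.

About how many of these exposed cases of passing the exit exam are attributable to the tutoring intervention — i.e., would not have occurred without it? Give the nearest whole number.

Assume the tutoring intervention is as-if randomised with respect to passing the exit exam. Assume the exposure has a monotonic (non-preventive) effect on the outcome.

p₁ = 0.118, p₀ = 0.044.
PN = (p₁ − p₀)/p₁ = (0.118 − 0.044) / 0.118 ≈ 0.62712.
Attributable cases ≈ PN × (exposed cases) = 0.62712 × 1228 ≈ 770.10.

about 770 cases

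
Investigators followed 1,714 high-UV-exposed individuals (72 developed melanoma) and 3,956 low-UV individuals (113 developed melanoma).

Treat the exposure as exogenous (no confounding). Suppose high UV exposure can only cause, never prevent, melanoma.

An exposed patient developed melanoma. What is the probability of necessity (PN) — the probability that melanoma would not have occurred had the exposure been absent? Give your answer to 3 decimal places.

PN ≈ 0.320

p₁ = P(outcome | exposed) = 72/1714 = 0.042007
p₀ = P(outcome | unexposed) = 113/3956 = 0.028564
Under exogeneity and monotonicity, PN = (p₁ − p₀) / p₁.
PN = (0.042007 − 0.028564) / 0.042007 = 0.013443 / 0.042007 ≈ 0.3200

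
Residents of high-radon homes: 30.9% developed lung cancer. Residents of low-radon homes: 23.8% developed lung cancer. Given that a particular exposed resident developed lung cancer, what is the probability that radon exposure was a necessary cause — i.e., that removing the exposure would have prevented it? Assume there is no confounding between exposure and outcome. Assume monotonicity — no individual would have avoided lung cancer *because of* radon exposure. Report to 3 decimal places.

p₁ = 0.309, p₀ = 0.238.
Under exogeneity and monotonicity, PN = (p₁ − p₀) / p₁.
PN = (0.309 − 0.238) / 0.309 = 0.071 / 0.309 ≈ 0.2298

PN ≈ 0.230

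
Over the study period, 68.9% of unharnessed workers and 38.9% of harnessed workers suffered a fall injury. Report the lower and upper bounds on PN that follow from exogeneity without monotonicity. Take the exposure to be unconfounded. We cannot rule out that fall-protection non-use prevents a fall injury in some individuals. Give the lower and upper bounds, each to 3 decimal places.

0.435 ≤ PN ≤ 0.887

p₁ = 0.689, p₀ = 0.389.
Under exogeneity alone the bounds on PN are max{0,(p₁−p₀)/p₁} ≤ PN ≤ min{1,(1−p₀)/p₁}.
  lower = (p₁ − p₀)/p₁ = 0.3 / 0.689 ≈ 0.4354
  upper = min{1, (1 − p₀)/p₁} = 0.611 / 0.689 ≈ 0.8868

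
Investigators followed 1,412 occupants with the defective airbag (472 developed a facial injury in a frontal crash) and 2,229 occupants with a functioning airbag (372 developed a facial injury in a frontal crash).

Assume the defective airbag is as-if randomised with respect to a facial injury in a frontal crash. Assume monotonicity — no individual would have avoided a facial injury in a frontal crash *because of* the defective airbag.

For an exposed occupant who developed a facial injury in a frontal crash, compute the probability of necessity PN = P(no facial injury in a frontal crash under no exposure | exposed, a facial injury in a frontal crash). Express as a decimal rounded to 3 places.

p₁ = P(outcome | exposed) = 472/1412 = 0.33428
p₀ = P(outcome | unexposed) = 372/2229 = 0.16689
Under exogeneity and monotonicity, PN = (p₁ − p₀) / p₁.
PN = (0.33428 − 0.16689) / 0.33428 = 0.16739 / 0.33428 ≈ 0.5007

PN ≈ 0.501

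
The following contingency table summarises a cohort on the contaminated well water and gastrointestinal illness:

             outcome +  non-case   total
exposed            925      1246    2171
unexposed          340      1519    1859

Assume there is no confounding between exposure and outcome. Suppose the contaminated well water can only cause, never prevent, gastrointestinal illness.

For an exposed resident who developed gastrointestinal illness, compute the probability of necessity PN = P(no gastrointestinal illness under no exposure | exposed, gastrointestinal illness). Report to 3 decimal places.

p₁ = P(outcome | exposed) = 925/2171 = 0.42607
p₀ = P(outcome | unexposed) = 340/1859 = 0.18289
Under exogeneity and monotonicity, PN = (p₁ − p₀) / p₁.
PN = (0.42607 − 0.18289) / 0.42607 = 0.24318 / 0.42607 ≈ 0.5707

PN ≈ 0.571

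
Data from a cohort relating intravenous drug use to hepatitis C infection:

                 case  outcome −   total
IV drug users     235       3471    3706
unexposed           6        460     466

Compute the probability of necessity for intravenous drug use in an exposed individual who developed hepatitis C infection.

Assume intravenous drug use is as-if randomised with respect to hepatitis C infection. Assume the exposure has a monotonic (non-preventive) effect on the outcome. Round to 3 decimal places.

p₁ = P(outcome | exposed) = 235/3706 = 0.063411
p₀ = P(outcome | unexposed) = 6/466 = 0.012876
Under exogeneity and monotonicity, PN = (p₁ − p₀) / p₁.
PN = (0.063411 − 0.012876) / 0.063411 = 0.050535 / 0.063411 ≈ 0.7970

PN ≈ 0.797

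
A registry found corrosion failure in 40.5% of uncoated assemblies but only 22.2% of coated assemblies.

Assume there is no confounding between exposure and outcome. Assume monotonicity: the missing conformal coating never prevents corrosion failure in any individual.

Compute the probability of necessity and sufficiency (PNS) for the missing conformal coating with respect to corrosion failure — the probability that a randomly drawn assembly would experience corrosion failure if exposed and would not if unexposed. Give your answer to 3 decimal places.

p₁ = 0.405, p₀ = 0.222.
Under exogeneity and monotonicity, PNS = p₁ − p₀.
PNS = 0.405 − 0.222 = 0.183

PNS ≈ 0.183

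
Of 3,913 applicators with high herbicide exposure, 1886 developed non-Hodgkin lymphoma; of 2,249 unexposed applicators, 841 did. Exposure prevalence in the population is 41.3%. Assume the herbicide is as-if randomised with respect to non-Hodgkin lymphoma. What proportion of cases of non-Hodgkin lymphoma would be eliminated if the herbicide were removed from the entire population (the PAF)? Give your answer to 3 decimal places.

PAF ≈ 0.107

p₁ = P(outcome | exposed) = 1886/3913 = 0.48198
p₀ = P(outcome | unexposed) = 841/2249 = 0.37394
Overall risk P(Y=1) = π·p₁ + (1−π)·p₀ = 0.413×0.48198 + 0.587×0.37394 = 0.41856.
Under exogeneity, PAF = [P(Y=1) − p₀] / P(Y=1).
PAF = (0.41856 − 0.37394) / 0.41856 ≈ 0.1066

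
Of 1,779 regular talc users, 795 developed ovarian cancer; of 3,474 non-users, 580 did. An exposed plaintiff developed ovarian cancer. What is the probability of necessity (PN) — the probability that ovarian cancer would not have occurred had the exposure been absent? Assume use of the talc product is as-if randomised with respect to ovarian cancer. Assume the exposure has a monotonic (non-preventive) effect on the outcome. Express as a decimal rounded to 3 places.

p₁ = P(outcome | exposed) = 795/1779 = 0.44688
p₀ = P(outcome | unexposed) = 580/3474 = 0.16695
Under exogeneity and monotonicity, PN = (p₁ − p₀) / p₁.
PN = (0.44688 − 0.16695) / 0.44688 = 0.27993 / 0.44688 ≈ 0.6264

PN ≈ 0.626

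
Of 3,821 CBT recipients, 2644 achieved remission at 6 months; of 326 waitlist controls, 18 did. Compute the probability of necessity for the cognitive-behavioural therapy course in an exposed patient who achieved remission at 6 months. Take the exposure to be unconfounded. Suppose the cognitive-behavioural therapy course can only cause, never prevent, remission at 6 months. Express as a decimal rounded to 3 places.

PN ≈ 0.920

p₁ = P(outcome | exposed) = 2644/3821 = 0.69197
p₀ = P(outcome | unexposed) = 18/326 = 0.055215
Under exogeneity and monotonicity, PN = (p₁ − p₀) / p₁.
PN = (0.69197 − 0.055215) / 0.69197 = 0.63675 / 0.69197 ≈ 0.9202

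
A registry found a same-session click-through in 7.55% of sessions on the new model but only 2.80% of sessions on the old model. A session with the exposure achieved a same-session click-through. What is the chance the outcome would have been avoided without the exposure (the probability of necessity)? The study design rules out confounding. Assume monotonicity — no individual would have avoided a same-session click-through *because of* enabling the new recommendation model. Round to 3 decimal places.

p₁ = 0.0755, p₀ = 0.028.
Under exogeneity and monotonicity, PN = (p₁ − p₀) / p₁.
PN = (0.0755 − 0.028) / 0.0755 = 0.0475 / 0.0755 ≈ 0.6291

PN ≈ 0.629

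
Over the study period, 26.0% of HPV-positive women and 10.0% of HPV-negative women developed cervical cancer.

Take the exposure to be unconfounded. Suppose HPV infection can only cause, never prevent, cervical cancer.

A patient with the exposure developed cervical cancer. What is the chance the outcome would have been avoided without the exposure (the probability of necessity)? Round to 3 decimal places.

PN ≈ 0.615

p₁ = 0.26, p₀ = 0.1.
Under exogeneity and monotonicity, PN = (p₁ − p₀) / p₁.
PN = (0.26 − 0.1) / 0.26 = 0.16 / 0.26 ≈ 0.6154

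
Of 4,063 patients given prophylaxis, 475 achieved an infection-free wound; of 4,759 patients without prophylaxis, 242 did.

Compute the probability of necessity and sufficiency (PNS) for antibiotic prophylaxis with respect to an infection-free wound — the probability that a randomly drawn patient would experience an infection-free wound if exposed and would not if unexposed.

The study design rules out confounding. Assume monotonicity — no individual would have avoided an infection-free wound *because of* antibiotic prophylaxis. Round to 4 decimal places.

PNS ≈ 0.0661

p₁ = P(outcome | exposed) = 475/4063 = 0.11691
p₀ = P(outcome | unexposed) = 242/4759 = 0.050851
Under exogeneity and monotonicity, PNS = p₁ − p₀.
PNS = 0.11691 − 0.050851 = 0.066058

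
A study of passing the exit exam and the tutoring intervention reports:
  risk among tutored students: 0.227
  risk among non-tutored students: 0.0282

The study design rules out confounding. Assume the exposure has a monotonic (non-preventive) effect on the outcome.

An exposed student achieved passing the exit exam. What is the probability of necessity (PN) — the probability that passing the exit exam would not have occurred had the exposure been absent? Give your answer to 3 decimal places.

PN ≈ 0.876

Let p₁ = 0.227, p₀ = 0.0282.
Under exogeneity and monotonicity, PN = (p₁ − p₀) / p₁.
PN = (0.227 − 0.0282) / 0.227 = 0.1988 / 0.227 ≈ 0.8758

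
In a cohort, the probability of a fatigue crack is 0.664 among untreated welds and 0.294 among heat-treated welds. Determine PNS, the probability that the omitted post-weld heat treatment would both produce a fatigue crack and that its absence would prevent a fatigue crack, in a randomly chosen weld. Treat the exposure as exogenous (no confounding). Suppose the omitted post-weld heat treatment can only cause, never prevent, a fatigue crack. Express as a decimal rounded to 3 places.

Let p₁ = 0.664, p₀ = 0.294.
Under exogeneity and monotonicity, PNS = p₁ − p₀.
PNS = 0.664 − 0.294 = 0.37

PNS ≈ 0.370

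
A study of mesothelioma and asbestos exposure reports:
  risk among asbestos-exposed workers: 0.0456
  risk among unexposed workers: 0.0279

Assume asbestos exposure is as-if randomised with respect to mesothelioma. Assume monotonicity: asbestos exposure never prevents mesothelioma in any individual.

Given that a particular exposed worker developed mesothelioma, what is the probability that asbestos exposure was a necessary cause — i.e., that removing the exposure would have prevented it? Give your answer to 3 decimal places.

PN ≈ 0.388

Let p₁ = 0.0456, p₀ = 0.0279.
Under exogeneity and monotonicity, PN = (p₁ − p₀) / p₁.
PN = (0.0456 − 0.0279) / 0.0456 = 0.0177 / 0.0456 ≈ 0.3882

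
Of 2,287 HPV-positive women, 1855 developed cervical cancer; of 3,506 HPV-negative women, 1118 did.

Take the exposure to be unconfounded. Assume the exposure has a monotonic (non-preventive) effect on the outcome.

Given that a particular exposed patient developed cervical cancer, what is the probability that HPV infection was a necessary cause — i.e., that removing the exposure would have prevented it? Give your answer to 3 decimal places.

p₁ = P(outcome | exposed) = 1855/2287 = 0.81111
p₀ = P(outcome | unexposed) = 1118/3506 = 0.31888
Under exogeneity and monotonicity, PN = (p₁ − p₀) / p₁.
PN = (0.81111 − 0.31888) / 0.81111 = 0.49222 / 0.81111 ≈ 0.6069

PN ≈ 0.607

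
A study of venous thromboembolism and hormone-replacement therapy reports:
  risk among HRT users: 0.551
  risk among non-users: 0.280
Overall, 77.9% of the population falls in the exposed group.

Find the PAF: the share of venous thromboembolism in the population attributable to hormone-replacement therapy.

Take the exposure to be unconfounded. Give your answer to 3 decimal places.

Let p₁ = 0.551, p₀ = 0.28.
Overall risk P(Y=1) = π·p₁ + (1−π)·p₀ = 0.779×0.551 + 0.221×0.28 = 0.49111.
Under exogeneity, PAF = [P(Y=1) − p₀] / P(Y=1).
PAF = (0.49111 − 0.28) / 0.49111 ≈ 0.4299

PAF ≈ 0.430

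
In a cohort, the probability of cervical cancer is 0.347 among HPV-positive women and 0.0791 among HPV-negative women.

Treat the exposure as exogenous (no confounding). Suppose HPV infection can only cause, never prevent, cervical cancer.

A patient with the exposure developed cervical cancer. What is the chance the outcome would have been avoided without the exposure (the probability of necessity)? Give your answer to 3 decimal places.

Let p₁ = 0.347, p₀ = 0.0791.
Under exogeneity and monotonicity, PN = (p₁ − p₀) / p₁.
PN = (0.347 − 0.0791) / 0.347 = 0.2679 / 0.347 ≈ 0.7720

PN ≈ 0.772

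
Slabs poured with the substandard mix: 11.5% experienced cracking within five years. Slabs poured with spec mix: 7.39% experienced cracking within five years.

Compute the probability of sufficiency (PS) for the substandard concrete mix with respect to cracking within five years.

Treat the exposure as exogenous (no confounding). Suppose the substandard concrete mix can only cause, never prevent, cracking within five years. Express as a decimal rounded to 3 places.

PS ≈ 0.044

p₁ = 0.115, p₀ = 0.0739.
Under exogeneity and monotonicity, PS = (p₁ − p₀) / (1 − p₀).
PS = (0.115 − 0.0739) / (1 − 0.0739) = 0.0411 / 0.9261 ≈ 0.0444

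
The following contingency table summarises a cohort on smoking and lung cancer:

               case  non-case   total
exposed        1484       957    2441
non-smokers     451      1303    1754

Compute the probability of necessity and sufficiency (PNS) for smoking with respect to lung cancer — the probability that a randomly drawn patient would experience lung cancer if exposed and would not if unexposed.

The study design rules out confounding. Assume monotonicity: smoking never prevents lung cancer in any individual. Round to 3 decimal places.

p₁ = P(outcome | exposed) = 1484/2441 = 0.60795
p₀ = P(outcome | unexposed) = 451/1754 = 0.25713
Under exogeneity and monotonicity, PNS = p₁ − p₀.
PNS = 0.60795 − 0.25713 = 0.35082

PNS ≈ 0.351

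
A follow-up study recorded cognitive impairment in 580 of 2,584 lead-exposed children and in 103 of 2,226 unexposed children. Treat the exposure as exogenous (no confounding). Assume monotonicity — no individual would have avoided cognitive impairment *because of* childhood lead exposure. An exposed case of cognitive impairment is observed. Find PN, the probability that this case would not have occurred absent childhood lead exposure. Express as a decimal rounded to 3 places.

PN ≈ 0.794

p₁ = P(outcome | exposed) = 580/2584 = 0.22446
p₀ = P(outcome | unexposed) = 103/2226 = 0.046271
Under exogeneity and monotonicity, PN = (p₁ − p₀) / p₁.
PN = (0.22446 − 0.046271) / 0.22446 = 0.17819 / 0.22446 ≈ 0.7939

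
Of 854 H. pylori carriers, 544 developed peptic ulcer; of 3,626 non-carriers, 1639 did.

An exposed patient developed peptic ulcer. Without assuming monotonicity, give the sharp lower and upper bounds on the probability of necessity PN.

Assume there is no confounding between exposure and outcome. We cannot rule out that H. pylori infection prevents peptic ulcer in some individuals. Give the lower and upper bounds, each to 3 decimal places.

p₁ = P(outcome | exposed) = 544/854 = 0.637
p₀ = P(outcome | unexposed) = 1639/3626 = 0.45201
Under exogeneity alone the bounds on PN are max{0,(p₁−p₀)/p₁} ≤ PN ≤ min{1,(1−p₀)/p₁}.
  lower = (p₁ − p₀)/p₁ = 0.18499 / 0.637 ≈ 0.2904
  upper = min{1, (1 − p₀)/p₁} = 0.54799 / 0.637 ≈ 0.8603

0.290 ≤ PN ≤ 0.860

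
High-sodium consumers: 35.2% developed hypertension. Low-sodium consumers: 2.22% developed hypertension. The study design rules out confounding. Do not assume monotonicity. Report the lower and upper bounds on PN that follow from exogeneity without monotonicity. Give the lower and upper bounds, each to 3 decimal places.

0.937 ≤ PN ≤ 1.000

p₁ = 0.352, p₀ = 0.0222.
Under exogeneity alone the bounds on PN are max{0,(p₁−p₀)/p₁} ≤ PN ≤ min{1,(1−p₀)/p₁}.
  lower = (p₁ − p₀)/p₁ = 0.3298 / 0.352 ≈ 0.9369
  upper = min{1, (1 − p₀)/p₁} = 0.9778 / 0.352 ≈ 2.7778 → capped at 1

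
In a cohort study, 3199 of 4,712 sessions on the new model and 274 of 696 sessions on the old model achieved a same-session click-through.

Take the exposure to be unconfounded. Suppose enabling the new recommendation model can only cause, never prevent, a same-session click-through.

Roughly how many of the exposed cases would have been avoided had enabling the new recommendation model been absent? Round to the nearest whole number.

about 1344 cases

p₁ = P(outcome | exposed) = 3199/4712 = 0.6789
p₀ = P(outcome | unexposed) = 274/696 = 0.39368
PN = (p₁ − p₀)/p₁ = (0.6789 − 0.39368) / 0.6789 ≈ 0.42013.
Attributable cases ≈ PN × (exposed cases) = 0.42013 × 3199 ≈ 1343.99.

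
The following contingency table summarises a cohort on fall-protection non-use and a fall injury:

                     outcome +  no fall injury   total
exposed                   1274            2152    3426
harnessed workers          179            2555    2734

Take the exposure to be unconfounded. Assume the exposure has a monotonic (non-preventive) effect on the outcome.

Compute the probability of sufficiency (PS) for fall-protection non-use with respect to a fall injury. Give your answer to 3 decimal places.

PS ≈ 0.328

p₁ = P(outcome | exposed) = 1274/3426 = 0.37186
p₀ = P(outcome | unexposed) = 179/2734 = 0.065472
Under exogeneity and monotonicity, PS = (p₁ − p₀) / (1 − p₀).
PS = (0.37186 − 0.065472) / (1 − 0.065472) = 0.30639 / 0.93453 ≈ 0.3279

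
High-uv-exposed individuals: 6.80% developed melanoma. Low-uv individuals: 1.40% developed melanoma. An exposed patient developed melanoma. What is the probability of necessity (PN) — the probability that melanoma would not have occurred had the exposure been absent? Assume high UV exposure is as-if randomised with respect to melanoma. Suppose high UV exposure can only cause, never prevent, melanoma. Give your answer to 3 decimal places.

PN ≈ 0.794

p₁ = 0.068, p₀ = 0.014.
Under exogeneity and monotonicity, PN = (p₁ − p₀) / p₁.
PN = (0.068 − 0.014) / 0.068 = 0.054 / 0.068 ≈ 0.7941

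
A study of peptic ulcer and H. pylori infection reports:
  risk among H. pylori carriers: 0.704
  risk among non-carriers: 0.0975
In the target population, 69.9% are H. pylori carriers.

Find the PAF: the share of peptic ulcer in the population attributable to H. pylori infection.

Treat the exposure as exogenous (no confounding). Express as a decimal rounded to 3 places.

PAF ≈ 0.813

Let p₁ = 0.704, p₀ = 0.0975.
Overall risk P(Y=1) = π·p₁ + (1−π)·p₀ = 0.699×0.704 + 0.301×0.0975 = 0.52144.
Under exogeneity, PAF = [P(Y=1) − p₀] / P(Y=1).
PAF = (0.52144 − 0.0975) / 0.52144 ≈ 0.8130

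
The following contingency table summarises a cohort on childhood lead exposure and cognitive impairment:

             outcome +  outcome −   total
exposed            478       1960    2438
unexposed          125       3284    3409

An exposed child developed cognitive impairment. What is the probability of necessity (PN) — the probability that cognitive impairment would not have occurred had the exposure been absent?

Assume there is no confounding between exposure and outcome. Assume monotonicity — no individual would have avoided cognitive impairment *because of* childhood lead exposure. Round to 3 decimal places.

PN ≈ 0.813

p₁ = P(outcome | exposed) = 478/2438 = 0.19606
p₀ = P(outcome | unexposed) = 125/3409 = 0.036668
Under exogeneity and monotonicity, PN = (p₁ − p₀)/p₁.
PN = (0.19606 − 0.036668) / 0.19606 ≈ 0.8130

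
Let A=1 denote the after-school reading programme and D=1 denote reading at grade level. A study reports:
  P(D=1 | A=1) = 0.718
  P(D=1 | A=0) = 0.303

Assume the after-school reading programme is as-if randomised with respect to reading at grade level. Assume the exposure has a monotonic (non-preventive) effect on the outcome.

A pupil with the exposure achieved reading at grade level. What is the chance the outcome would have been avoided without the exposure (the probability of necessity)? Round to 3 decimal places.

Let p₁ = 0.718, p₀ = 0.303.
Under exogeneity and monotonicity, PN = (p₁ − p₀) / p₁.
PN = (0.718 − 0.303) / 0.718 = 0.415 / 0.718 ≈ 0.5780

PN ≈ 0.578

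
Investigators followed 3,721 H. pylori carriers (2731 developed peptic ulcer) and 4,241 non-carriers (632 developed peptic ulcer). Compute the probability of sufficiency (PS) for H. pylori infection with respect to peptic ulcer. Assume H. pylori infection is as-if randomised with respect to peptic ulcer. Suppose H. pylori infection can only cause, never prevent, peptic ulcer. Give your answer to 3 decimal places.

p₁ = P(outcome | exposed) = 2731/3721 = 0.73394
p₀ = P(outcome | unexposed) = 632/4241 = 0.14902
Under exogeneity and monotonicity, PS = (p₁ − p₀) / (1 − p₀).
PS = (0.73394 − 0.14902) / (1 − 0.14902) = 0.58492 / 0.85098 ≈ 0.6874

PS ≈ 0.687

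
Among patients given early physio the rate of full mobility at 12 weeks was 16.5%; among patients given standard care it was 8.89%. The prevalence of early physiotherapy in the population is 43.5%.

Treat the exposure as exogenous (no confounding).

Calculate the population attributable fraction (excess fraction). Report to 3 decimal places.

PAF ≈ 0.271

p₁ = 0.165, p₀ = 0.0889.
Overall risk P(Y=1) = π·p₁ + (1−π)·p₀ = 0.435×0.165 + 0.565×0.0889 = 0.122.
Under exogeneity, PAF = [P(Y=1) − p₀] / P(Y=1).
PAF = (0.122 − 0.0889) / 0.122 ≈ 0.2713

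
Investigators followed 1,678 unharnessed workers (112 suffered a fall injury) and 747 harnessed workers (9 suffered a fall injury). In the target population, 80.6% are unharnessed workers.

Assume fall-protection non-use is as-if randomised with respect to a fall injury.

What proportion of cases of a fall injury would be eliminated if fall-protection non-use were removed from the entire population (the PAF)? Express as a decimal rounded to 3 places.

PAF ≈ 0.785

p₁ = P(outcome | exposed) = 112/1678 = 0.066746
p₀ = P(outcome | unexposed) = 9/747 = 0.012048
Overall risk P(Y=1) = π·p₁ + (1−π)·p₀ = 0.806×0.066746 + 0.194×0.012048 = 0.056135.
Under exogeneity, PAF = [P(Y=1) − p₀] / P(Y=1).
PAF = (0.056135 − 0.012048) / 0.056135 ≈ 0.7854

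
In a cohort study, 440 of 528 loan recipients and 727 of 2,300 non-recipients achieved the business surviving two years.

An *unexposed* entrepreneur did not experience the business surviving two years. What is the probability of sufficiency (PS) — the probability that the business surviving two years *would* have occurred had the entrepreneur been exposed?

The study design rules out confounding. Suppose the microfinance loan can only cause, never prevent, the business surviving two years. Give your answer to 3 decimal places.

p₁ = P(outcome | exposed) = 440/528 = 0.83333
p₀ = P(outcome | unexposed) = 727/2300 = 0.31609
Under exogeneity and monotonicity, PS = (p₁ − p₀) / (1 − p₀).
PS = (0.83333 − 0.31609) / (1 − 0.31609) = 0.51725 / 0.68391 ≈ 0.7563

PS ≈ 0.756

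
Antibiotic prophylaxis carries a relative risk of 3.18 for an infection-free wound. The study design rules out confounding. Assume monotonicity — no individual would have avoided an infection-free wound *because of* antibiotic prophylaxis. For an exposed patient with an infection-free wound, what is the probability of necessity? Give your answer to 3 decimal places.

Under exogeneity and monotonicity, PN = (RR − 1) / RR = 1 − 1/RR.
PN = (3.18 − 1) / 3.18 = 2.18 / 3.18 ≈ 0.6855

PN ≈ 0.686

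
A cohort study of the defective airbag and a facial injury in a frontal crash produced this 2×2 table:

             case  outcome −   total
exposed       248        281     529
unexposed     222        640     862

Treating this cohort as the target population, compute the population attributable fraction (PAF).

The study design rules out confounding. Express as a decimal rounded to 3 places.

p₁ = P(outcome | exposed) = 248/529 = 0.46881
p₀ = P(outcome | unexposed) = 222/862 = 0.25754
Exposure prevalence π = 529/1391 = 0.3803; overall risk P(Y=1) = 0.33789.
Under exogeneity, PAF = [P(Y=1) − p₀]/P(Y=1).
PAF = (0.33789 − 0.25754) / 0.33789 ≈ 0.2378

PAF ≈ 0.238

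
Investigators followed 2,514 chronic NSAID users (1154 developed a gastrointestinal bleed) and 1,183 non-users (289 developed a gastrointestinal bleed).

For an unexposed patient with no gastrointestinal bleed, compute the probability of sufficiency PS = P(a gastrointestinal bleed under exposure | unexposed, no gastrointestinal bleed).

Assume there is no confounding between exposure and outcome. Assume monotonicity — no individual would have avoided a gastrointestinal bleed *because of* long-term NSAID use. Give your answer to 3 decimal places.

PS ≈ 0.284

p₁ = P(outcome | exposed) = 1154/2514 = 0.45903
p₀ = P(outcome | unexposed) = 289/1183 = 0.24429
Under exogeneity and monotonicity, PS = (p₁ − p₀) / (1 − p₀).
PS = (0.45903 − 0.24429) / (1 − 0.24429) = 0.21474 / 0.75571 ≈ 0.2842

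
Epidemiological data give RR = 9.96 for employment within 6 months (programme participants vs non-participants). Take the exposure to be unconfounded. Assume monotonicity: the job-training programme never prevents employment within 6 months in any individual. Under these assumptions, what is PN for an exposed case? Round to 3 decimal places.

Under exogeneity and monotonicity, PN = (RR − 1) / RR = 1 − 1/RR.
PN = (9.96 − 1) / 9.96 = 8.96 / 9.96 ≈ 0.8996

PN ≈ 0.900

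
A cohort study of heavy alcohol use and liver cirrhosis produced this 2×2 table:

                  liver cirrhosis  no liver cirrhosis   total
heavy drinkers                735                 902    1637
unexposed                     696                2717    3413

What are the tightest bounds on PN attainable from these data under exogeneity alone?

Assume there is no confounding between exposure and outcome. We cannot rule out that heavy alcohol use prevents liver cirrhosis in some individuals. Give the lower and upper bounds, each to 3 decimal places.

0.546 ≤ PN ≤ 1.000

p₁ = P(outcome | exposed) = 735/1637 = 0.44899
p₀ = P(outcome | unexposed) = 696/3413 = 0.20393
Under exogeneity alone the bounds on PN are max{0,(p₁−p₀)/p₁} ≤ PN ≤ min{1,(1−p₀)/p₁}.
  lower = (p₁ − p₀)/p₁ = 0.24507 / 0.44899 ≈ 0.5458
  upper = min{1, (1 − p₀)/p₁} = 0.79607 / 0.44899 ≈ 1.7730 → capped at 1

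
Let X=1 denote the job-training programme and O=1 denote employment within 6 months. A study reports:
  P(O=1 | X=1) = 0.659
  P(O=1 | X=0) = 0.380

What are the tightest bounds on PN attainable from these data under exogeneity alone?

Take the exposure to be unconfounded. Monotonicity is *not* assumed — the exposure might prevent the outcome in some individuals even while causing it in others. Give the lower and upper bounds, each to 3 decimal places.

0.423 ≤ PN ≤ 0.941

Let p₁ = 0.659, p₀ = 0.38.
Under exogeneity alone the bounds on PN are max{0,(p₁−p₀)/p₁} ≤ PN ≤ min{1,(1−p₀)/p₁}.
  lower = (p₁ − p₀)/p₁ = 0.279 / 0.659 ≈ 0.4234
  upper = min{1, (1 − p₀)/p₁} = 0.62 / 0.659 ≈ 0.9408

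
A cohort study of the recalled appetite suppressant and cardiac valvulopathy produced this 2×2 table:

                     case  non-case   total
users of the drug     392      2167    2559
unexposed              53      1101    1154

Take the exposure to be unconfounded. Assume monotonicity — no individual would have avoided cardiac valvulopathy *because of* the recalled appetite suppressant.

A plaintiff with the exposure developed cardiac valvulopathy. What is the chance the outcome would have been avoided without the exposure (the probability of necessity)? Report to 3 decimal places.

PN ≈ 0.700

p₁ = P(outcome | exposed) = 392/2559 = 0.15318
p₀ = P(outcome | unexposed) = 53/1154 = 0.045927
Under exogeneity and monotonicity, PN = (p₁ − p₀) / p₁.
PN = (0.15318 − 0.045927) / 0.15318 = 0.10726 / 0.15318 ≈ 0.7002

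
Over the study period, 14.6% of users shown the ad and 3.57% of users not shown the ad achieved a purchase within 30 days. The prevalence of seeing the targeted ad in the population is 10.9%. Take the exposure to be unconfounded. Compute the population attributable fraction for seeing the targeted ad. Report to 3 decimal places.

p₁ = 0.146, p₀ = 0.0357.
Overall risk P(Y=1) = π·p₁ + (1−π)·p₀ = 0.109×0.146 + 0.891×0.0357 = 0.047723.
Under exogeneity, PAF = [P(Y=1) − p₀] / P(Y=1).
PAF = (0.047723 − 0.0357) / 0.047723 ≈ 0.2519

PAF ≈ 0.252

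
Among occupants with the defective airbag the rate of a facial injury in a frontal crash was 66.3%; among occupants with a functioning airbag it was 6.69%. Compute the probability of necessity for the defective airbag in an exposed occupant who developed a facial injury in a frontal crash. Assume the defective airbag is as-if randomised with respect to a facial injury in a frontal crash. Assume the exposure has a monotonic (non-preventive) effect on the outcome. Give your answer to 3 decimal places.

PN ≈ 0.899

p₁ = 0.663, p₀ = 0.0669.
Under exogeneity and monotonicity, PN = (p₁ − p₀) / p₁.
PN = (0.663 − 0.0669) / 0.663 = 0.5961 / 0.663 ≈ 0.8991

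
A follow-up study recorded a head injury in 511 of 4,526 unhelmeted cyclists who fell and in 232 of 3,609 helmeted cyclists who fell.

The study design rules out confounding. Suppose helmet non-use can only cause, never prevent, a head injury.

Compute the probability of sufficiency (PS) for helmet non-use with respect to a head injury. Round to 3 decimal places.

PS ≈ 0.052

p₁ = P(outcome | exposed) = 511/4526 = 0.1129
p₀ = P(outcome | unexposed) = 232/3609 = 0.064284
Under exogeneity and monotonicity, PS = (p₁ − p₀) / (1 − p₀).
PS = (0.1129 − 0.064284) / (1 − 0.064284) = 0.048619 / 0.93572 ≈ 0.0520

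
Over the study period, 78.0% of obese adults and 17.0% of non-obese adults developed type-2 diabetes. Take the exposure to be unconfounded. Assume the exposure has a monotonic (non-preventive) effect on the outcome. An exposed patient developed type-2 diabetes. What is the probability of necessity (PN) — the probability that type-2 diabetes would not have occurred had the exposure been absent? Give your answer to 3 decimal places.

p₁ = 0.78, p₀ = 0.17.
Under exogeneity and monotonicity, PN = (p₁ − p₀) / p₁.
PN = (0.78 − 0.17) / 0.78 = 0.61 / 0.78 ≈ 0.7821

PN ≈ 0.782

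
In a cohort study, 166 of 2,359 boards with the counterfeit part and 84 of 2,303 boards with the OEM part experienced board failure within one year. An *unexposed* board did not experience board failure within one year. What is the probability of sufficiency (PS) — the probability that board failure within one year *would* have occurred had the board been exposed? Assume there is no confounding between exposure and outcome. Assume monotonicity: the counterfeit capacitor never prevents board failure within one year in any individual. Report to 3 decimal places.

PS ≈ 0.035

p₁ = P(outcome | exposed) = 166/2359 = 0.070369
p₀ = P(outcome | unexposed) = 84/2303 = 0.036474
Under exogeneity and monotonicity, PS = (p₁ − p₀) / (1 − p₀).
PS = (0.070369 − 0.036474) / (1 − 0.036474) = 0.033895 / 0.96353 ≈ 0.0352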